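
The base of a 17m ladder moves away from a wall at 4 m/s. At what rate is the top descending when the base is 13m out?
13√30/15 ≈ 4.747 m/s

x² + y² = 17²
2x·dx/dt + 2y·dy/dt = 0
dy/dt = -x/y · dx/dt = -13/(2√30) · 4 = -13√30/15 m/s
The top is descending at 13√30/15 ≈ 4.747 m/s.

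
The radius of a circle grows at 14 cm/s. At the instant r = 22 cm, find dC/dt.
28π cm/s

C = 2πr
dC/dt = 2π · dr/dt = 2π · 14 = 28π cm/s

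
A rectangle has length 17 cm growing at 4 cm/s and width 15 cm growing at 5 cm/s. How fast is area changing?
145 cm²/s

A = lw
dA/dt = w·dl/dt + l·dw/dt = 15·4 + 17·5 = 145 cm²/s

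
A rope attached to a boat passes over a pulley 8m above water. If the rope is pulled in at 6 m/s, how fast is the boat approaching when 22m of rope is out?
22√105/35 ≈ 6.441 m/s

rope² = x² + 8²
x = √(22² - 8²) = 2√105
dx/dt = (rope/x) · d(rope)/dt = (22/(2√105)) · (-6) = -22√105/35 m/s
The boat approaches at 22√105/35 ≈ 6.441 m/s.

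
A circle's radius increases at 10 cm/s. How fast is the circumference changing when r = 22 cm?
20π cm/s

C = 2πr
dC/dt = 2π · dr/dt = 2π · 10 = 20π cm/s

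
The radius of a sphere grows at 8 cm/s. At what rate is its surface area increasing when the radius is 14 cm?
896π cm²/s

S = 4πr²
dS/dt = dS/dr · dr/dt = 8πr · 8
At r = 14: dS/dt = 896π cm²/s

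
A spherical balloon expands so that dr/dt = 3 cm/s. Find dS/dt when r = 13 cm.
312π cm²/s

S = 4πr²
dS/dt = dS/dr · dr/dt = 8πr · 3
At r = 13: dS/dt = 312π cm²/s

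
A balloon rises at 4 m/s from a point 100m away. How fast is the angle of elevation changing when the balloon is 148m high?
0.012538 rad/s

tan(θ) = y/100
sec²(θ) · dθ/dt = (1/100) · dy/dt
dθ/dt = cos²(θ)/100 · 4 = 100/(100² + 148²) · 4
dθ/dt = 0.012538 rad/s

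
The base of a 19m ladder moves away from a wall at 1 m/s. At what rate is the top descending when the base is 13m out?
13√3/24 ≈ 0.9382 m/s

x² + y² = 19²
2x·dx/dt + 2y·dy/dt = 0
dy/dt = -x/y · dx/dt = -13/(8√3) · 1 = -13√3/24 m/s
The top is descending at 13√3/24 ≈ 0.9382 m/s.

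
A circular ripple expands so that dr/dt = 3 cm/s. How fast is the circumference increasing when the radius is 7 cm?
6π cm/s

C = 2πr
dC/dt = 2π · dr/dt = 2π · 3 = 6π cm/s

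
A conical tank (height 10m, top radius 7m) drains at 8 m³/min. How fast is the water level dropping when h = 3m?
800/(441π) ≈ 0.5774 m/min

r/h = 7/10, so r = (7/10)h
V = (1/3)πr²h = (1/3)π((7/10)h)²h = (49/300)πh³
dV/dh = (49/100)πh²
dh/dt = (dV/dt)/(dV/dh) = -8/((49/100)π·3²) = -800/(441π) m/min
The level is dropping at 800/(441π) ≈ 0.5774 m/min.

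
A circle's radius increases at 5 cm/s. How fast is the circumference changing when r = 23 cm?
10π cm/s

C = 2πr
dC/dt = 2π · dr/dt = 2π · 5 = 10π cm/s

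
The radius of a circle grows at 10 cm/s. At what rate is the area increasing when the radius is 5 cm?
100π cm²/s

A = πr²
dA/dt = 2πr · dr/dt = 2π(5)(10) = 100π cm²/s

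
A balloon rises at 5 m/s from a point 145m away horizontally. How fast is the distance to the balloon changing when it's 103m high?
515√31634/31634 ≈ 2.896 m/s

z² = 145² + y²
z = √(145² + 103²) = √31634
dz/dt = y/z · dy/dt = 103/√31634 · 5 = 515√31634/31634 ≈ 2.896 m/s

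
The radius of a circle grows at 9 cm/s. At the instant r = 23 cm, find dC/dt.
18π cm/s

C = 2πr
dC/dt = 2π · dr/dt = 2π · 9 = 18π cm/s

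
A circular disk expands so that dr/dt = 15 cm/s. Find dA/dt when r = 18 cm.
540π cm²/s

A = πr²
dA/dt = 2πr · dr/dt = 2π(18)(15) = 540π cm²/s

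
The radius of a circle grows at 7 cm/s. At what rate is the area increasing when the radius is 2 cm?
28π cm²/s

A = πr²
dA/dt = 2πr · dr/dt = 2π(2)(7) = 28π cm²/s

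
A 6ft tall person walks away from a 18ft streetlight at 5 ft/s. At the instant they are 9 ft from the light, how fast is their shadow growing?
5/2 ft/s

By similar triangles: 18/(x+s) = 6/s
Solving: s = 6x/12
ds/dt = 6/12 · dx/dt = 1/2 · 5 = 5/2 ft/s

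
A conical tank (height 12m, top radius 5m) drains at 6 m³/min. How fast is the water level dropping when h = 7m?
864/(1225π) ≈ 0.2245 m/min

r/h = 5/12, so r = (5/12)h
V = (1/3)πr²h = (1/3)π((5/12)h)²h = (25/432)πh³
dV/dh = (25/144)πh²
dh/dt = (dV/dt)/(dV/dh) = -6/((25/144)π·7²) = -864/(1225π) m/min
The level is dropping at 864/(1225π) ≈ 0.2245 m/min.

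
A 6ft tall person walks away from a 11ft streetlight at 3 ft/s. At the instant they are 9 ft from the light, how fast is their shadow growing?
18/5 ft/s

By similar triangles: 11/(x+s) = 6/s
Solving: s = 6x/5
ds/dt = 6/5 · dx/dt = 6/5 · 3 = 18/5 ft/s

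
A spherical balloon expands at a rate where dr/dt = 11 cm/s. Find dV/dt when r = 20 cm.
17600π cm³/s

V = (4/3)πr³
dV/dt = dV/dr · dr/dt = 4πr² · 11
At r = 20: dV/dt = 17600π cm³/s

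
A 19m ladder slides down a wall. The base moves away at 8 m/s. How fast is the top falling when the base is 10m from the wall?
80√29/87 ≈ 4.952 m/s

x² + y² = 19²
2x·dx/dt + 2y·dy/dt = 0
dy/dt = -x/y · dx/dt = -10/(3√29) · 8 = -80√29/87 m/s
The top is descending at 80√29/87 ≈ 4.952 m/s.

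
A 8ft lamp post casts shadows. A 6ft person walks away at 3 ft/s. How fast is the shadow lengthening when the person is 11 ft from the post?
9 ft/s

By similar triangles: 8/(x+s) = 6/s
Solving: s = 6x/2
ds/dt = 6/2 · dx/dt = 3 · 3 = 9 ft/s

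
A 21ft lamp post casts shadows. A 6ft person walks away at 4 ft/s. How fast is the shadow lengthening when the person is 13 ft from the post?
8/5 ft/s

By similar triangles: 21/(x+s) = 6/s
Solving: s = 6x/15
ds/dt = 6/15 · dx/dt = 2/5 · 4 = 8/5 ft/s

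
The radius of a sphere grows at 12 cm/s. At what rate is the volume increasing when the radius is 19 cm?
17328π cm³/s

V = (4/3)πr³
dV/dt = dV/dr · dr/dt = 4πr² · 12
At r = 19: dV/dt = 17328π cm³/s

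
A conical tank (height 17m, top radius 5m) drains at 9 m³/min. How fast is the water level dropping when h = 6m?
289/(100π) ≈ 0.9199 m/min

r/h = 5/17, so r = (5/17)h
V = (1/3)πr²h = (1/3)π((5/17)h)²h = (25/867)πh³
dV/dh = (25/289)πh²
dh/dt = (dV/dt)/(dV/dh) = -9/((25/289)π·6²) = -289/(100π) m/min
The level is dropping at 289/(100π) ≈ 0.9199 m/min.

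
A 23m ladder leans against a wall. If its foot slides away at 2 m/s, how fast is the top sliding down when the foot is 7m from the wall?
7√30/60 ≈ 0.639 m/s

x² + y² = 23²
2x·dx/dt + 2y·dy/dt = 0
dy/dt = -x/y · dx/dt = -7/(4√30) · 2 = -7√30/60 m/s
The top is descending at 7√30/60 ≈ 0.639 m/s.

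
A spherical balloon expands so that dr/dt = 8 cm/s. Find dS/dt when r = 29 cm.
1856π cm²/s

S = 4πr²
dS/dt = dS/dr · dr/dt = 8πr · 8
At r = 29: dS/dt = 1856π cm²/s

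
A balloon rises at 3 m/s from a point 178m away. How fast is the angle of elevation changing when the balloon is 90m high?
0.013422 rad/s

tan(θ) = y/178
sec²(θ) · dθ/dt = (1/178) · dy/dt
dθ/dt = cos²(θ)/178 · 3 = 178/(178² + 90²) · 3
dθ/dt = 0.013422 rad/s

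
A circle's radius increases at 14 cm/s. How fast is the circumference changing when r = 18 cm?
28π cm/s

C = 2πr
dC/dt = 2π · dr/dt = 2π · 14 = 28π cm/s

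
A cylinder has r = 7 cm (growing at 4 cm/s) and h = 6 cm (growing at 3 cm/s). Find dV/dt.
483π cm³/s

V = πr²h
dV/dt = 2πrh·dr/dt + πr²·dh/dt
= 2π(7)(6)(4) + π(7)²(3)
= 483π cm³/s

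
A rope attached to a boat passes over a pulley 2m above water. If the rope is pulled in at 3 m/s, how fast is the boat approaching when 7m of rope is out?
7√5/5 ≈ 3.13 m/s

rope² = x² + 2²
x = √(7² - 2²) = 3√5
dx/dt = (rope/x) · d(rope)/dt = (7/(3√5)) · (-3) = -7√5/5 m/s
The boat approaches at 7√5/5 ≈ 3.13 m/s.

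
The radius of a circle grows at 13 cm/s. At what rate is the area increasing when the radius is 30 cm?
780π cm²/s

A = πr²
dA/dt = 2πr · dr/dt = 2π(30)(13) = 780π cm²/s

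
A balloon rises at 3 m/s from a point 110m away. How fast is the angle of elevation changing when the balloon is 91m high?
0.016192 rad/s

tan(θ) = y/110
sec²(θ) · dθ/dt = (1/110) · dy/dt
dθ/dt = cos²(θ)/110 · 3 = 110/(110² + 91²) · 3
dθ/dt = 0.016192 rad/s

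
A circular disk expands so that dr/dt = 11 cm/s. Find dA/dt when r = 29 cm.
638π cm²/s

A = πr²
dA/dt = 2πr · dr/dt = 2π(29)(11) = 638π cm²/s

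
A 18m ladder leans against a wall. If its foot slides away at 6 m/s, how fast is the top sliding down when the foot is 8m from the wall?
24√65/65 ≈ 2.977 m/s

x² + y² = 18²
2x·dx/dt + 2y·dy/dt = 0
dy/dt = -x/y · dx/dt = -8/(2√65) · 6 = -24√65/65 m/s
The top is descending at 24√65/65 ≈ 2.977 m/s.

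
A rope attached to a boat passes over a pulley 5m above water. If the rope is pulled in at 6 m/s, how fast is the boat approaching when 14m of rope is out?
28√19/19 ≈ 6.424 m/s

rope² = x² + 5²
x = √(14² - 5²) = 3√19
dx/dt = (rope/x) · d(rope)/dt = (14/(3√19)) · (-6) = -28√19/19 m/s
The boat approaches at 28√19/19 ≈ 6.424 m/s.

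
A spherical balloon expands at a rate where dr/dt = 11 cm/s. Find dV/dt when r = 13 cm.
7436π cm³/s

V = (4/3)πr³
dV/dt = dV/dr · dr/dt = 4πr² · 11
At r = 13: dV/dt = 7436π cm³/s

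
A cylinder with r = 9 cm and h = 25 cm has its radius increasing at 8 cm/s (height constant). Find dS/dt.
688π cm²/s

S = 2πrh + 2πr² (lateral + bases)
dS/dt = (2πh + 4πr)·dr/dt = (2π·25 + 4π·9)·8
= 688π cm²/s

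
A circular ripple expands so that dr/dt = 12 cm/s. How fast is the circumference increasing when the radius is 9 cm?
24π cm/s

C = 2πr
dC/dt = 2π · dr/dt = 2π · 12 = 24π cm/s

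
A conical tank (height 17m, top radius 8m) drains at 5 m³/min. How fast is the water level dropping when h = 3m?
1445/(576π) ≈ 0.7985 m/min

r/h = 8/17, so r = (8/17)h
V = (1/3)πr²h = (1/3)π((8/17)h)²h = (64/867)πh³
dV/dh = (64/289)πh²
dh/dt = (dV/dt)/(dV/dh) = -5/((64/289)π·3²) = -1445/(576π) m/min
The level is dropping at 1445/(576π) ≈ 0.7985 m/min.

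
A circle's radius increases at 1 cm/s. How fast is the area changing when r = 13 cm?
26π cm²/s

A = πr²
dA/dt = 2πr · dr/dt = 2π(13)(1) = 26π cm²/s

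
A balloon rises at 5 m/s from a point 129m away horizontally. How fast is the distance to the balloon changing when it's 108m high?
36√3145/629 ≈ 3.21 m/s

z² = 129² + y²
z = √(129² + 108²) = 3√3145
dz/dt = y/z · dy/dt = 108/(3√3145) · 5 = 36√3145/629 ≈ 3.21 m/s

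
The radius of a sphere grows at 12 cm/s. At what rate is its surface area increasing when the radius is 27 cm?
2592π cm²/s

S = 4πr²
dS/dt = dS/dr · dr/dt = 8πr · 12
At r = 27: dS/dt = 2592π cm²/s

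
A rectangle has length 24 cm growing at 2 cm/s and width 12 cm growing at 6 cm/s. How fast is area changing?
168 cm²/s

A = lw
dA/dt = w·dl/dt + l·dw/dt = 12·2 + 24·6 = 168 cm²/s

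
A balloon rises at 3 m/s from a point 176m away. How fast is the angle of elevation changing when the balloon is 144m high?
0.01021 rad/s

tan(θ) = y/176
sec²(θ) · dθ/dt = (1/176) · dy/dt
dθ/dt = cos²(θ)/176 · 3 = 176/(176² + 144²) · 3
dθ/dt = 0.01021 rad/s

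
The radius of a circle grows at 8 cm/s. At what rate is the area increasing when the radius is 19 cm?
304π cm²/s

A = πr²
dA/dt = 2πr · dr/dt = 2π(19)(8) = 304π cm²/s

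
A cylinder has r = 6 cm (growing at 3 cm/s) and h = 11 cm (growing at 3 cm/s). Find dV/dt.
504π cm³/s

V = πr²h
dV/dt = 2πrh·dr/dt + πr²·dh/dt
= 2π(6)(11)(3) + π(6)²(3)
= 504π cm³/s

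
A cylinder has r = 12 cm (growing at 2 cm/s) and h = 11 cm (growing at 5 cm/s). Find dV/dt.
1248π cm³/s

V = πr²h
dV/dt = 2πrh·dr/dt + πr²·dh/dt
= 2π(12)(11)(2) + π(12)²(5)
= 1248π cm³/s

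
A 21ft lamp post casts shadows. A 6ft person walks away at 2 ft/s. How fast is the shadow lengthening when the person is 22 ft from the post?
4/5 ft/s

By similar triangles: 21/(x+s) = 6/s
Solving: s = 6x/15
ds/dt = 6/15 · dx/dt = 2/5 · 2 = 4/5 ft/s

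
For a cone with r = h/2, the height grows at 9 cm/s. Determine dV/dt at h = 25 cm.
5625π/4 cm³/s

V = (1/3)π(h/2)²h = πh³/12
dV/dt = πh²/4 · 9
At h = 25: dV/dt = 5625π/4 cm³/s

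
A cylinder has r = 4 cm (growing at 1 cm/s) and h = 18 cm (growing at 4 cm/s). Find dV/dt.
208π cm³/s

V = πr²h
dV/dt = 2πrh·dr/dt + πr²·dh/dt
= 2π(4)(18)(1) + π(4)²(4)
= 208π cm³/s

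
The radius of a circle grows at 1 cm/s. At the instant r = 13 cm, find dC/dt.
2π cm/s

C = 2πr
dC/dt = 2π · dr/dt = 2π · 1 = 2π cm/s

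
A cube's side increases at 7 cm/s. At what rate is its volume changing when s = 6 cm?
756 cm³/s

V = s³
dV/dt = 3s² · ds/dt = 3·6²·7 = 756 cm³/s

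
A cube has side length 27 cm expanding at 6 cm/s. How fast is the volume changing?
13122 cm³/s

V = s³
dV/dt = 3s² · ds/dt = 3·27²·6 = 13122 cm³/s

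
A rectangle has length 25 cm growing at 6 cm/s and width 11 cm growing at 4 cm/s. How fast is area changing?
166 cm²/s

A = lw
dA/dt = w·dl/dt + l·dw/dt = 11·6 + 25·4 = 166 cm²/s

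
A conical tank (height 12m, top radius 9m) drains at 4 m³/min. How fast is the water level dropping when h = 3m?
64/(81π) ≈ 0.2515 m/min

r/h = 9/12, so r = (3/4)h
V = (1/3)πr²h = (1/3)π((3/4)h)²h = (3/16)πh³
dV/dh = (9/16)πh²
dh/dt = (dV/dt)/(dV/dh) = -4/((9/16)π·3²) = -64/(81π) m/min
The level is dropping at 64/(81π) ≈ 0.2515 m/min.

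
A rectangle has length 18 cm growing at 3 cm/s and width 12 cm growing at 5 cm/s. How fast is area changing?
126 cm²/s

A = lw
dA/dt = w·dl/dt + l·dw/dt = 12·3 + 18·5 = 126 cm²/s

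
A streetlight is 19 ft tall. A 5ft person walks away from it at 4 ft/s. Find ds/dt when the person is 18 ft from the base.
10/7 ft/s

By similar triangles: 19/(x+s) = 5/s
Solving: s = 5x/14
ds/dt = 5/14 · dx/dt = 5/14 · 4 = 10/7 ft/s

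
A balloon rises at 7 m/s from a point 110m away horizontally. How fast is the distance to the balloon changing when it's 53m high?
371√14909/14909 ≈ 3.038 m/s

z² = 110² + y²
z = √(110² + 53²) = √14909
dz/dt = y/z · dy/dt = 53/√14909 · 7 = 371√14909/14909 ≈ 3.038 m/s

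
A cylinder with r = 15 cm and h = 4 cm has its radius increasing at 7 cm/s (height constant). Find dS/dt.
476π cm²/s

S = 2πrh + 2πr² (lateral + bases)
dS/dt = (2πh + 4πr)·dr/dt = (2π·4 + 4π·15)·7
= 476π cm²/s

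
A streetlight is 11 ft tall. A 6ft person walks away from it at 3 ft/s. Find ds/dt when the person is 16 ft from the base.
18/5 ft/s

By similar triangles: 11/(x+s) = 6/s
Solving: s = 6x/5
ds/dt = 6/5 · dx/dt = 6/5 · 3 = 18/5 ft/s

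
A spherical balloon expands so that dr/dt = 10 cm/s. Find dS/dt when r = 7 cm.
560π cm²/s

S = 4πr²
dS/dt = dS/dr · dr/dt = 8πr · 10
At r = 7: dS/dt = 560π cm²/s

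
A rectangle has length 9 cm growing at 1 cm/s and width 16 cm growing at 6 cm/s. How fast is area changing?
70 cm²/s

A = lw
dA/dt = w·dl/dt + l·dw/dt = 16·1 + 9·6 = 70 cm²/s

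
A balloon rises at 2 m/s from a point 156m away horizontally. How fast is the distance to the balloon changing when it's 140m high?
35√2746/1373 ≈ 1.336 m/s

z² = 156² + y²
z = √(156² + 140²) = 4√2746
dz/dt = y/z · dy/dt = 140/(4√2746) · 2 = 35√2746/1373 ≈ 1.336 m/s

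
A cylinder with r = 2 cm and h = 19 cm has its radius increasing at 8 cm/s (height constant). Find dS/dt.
368π cm²/s

S = 2πrh + 2πr² (lateral + bases)
dS/dt = (2πh + 4πr)·dr/dt = (2π·19 + 4π·2)·8
= 368π cm²/s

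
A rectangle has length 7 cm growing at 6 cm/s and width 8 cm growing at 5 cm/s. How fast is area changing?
83 cm²/s

A = lw
dA/dt = w·dl/dt + l·dw/dt = 8·6 + 7·5 = 83 cm²/s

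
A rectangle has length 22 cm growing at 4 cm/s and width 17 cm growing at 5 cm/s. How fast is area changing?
178 cm²/s

A = lw
dA/dt = w·dl/dt + l·dw/dt = 17·4 + 22·5 = 178 cm²/s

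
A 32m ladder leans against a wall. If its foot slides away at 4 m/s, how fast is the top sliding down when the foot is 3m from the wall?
12√1015/1015 ≈ 0.3767 m/s

x² + y² = 32²
2x·dx/dt + 2y·dy/dt = 0
dy/dt = -x/y · dx/dt = -3/√1015 · 4 = -12√1015/1015 m/s
The top is descending at 12√1015/1015 ≈ 0.3767 m/s.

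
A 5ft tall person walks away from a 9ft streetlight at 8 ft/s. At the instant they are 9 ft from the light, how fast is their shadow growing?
10 ft/s

By similar triangles: 9/(x+s) = 5/s
Solving: s = 5x/4
ds/dt = 5/4 · dx/dt = 5/4 · 8 = 10 ft/s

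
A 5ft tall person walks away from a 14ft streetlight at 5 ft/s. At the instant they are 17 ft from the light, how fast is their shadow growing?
25/9 ft/s

By similar triangles: 14/(x+s) = 5/s
Solving: s = 5x/9
ds/dt = 5/9 · dx/dt = 5/9 · 5 = 25/9 ft/s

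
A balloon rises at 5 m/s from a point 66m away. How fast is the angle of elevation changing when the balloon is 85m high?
0.028495 rad/s

tan(θ) = y/66
sec²(θ) · dθ/dt = (1/66) · dy/dt
dθ/dt = cos²(θ)/66 · 5 = 66/(66² + 85²) · 5
dθ/dt = 0.028495 rad/s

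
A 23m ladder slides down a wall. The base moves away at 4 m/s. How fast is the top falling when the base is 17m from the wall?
17√15/15 ≈ 4.389 m/s

x² + y² = 23²
2x·dx/dt + 2y·dy/dt = 0
dy/dt = -x/y · dx/dt = -17/(4√15) · 4 = -17√15/15 m/s
The top is descending at 17√15/15 ≈ 4.389 m/s.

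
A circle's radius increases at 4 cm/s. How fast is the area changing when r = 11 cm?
88π cm²/s

A = πr²
dA/dt = 2πr · dr/dt = 2π(11)(4) = 88π cm²/s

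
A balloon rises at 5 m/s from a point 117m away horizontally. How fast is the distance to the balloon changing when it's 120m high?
200√3121/3121 ≈ 3.58 m/s

z² = 117² + y²
z = √(117² + 120²) = 3√3121
dz/dt = y/z · dy/dt = 120/(3√3121) · 5 = 200√3121/3121 ≈ 3.58 m/s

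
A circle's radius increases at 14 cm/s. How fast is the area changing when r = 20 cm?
560π cm²/s

A = πr²
dA/dt = 2πr · dr/dt = 2π(20)(14) = 560π cm²/s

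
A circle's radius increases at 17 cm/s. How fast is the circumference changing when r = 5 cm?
34π cm/s

C = 2πr
dC/dt = 2π · dr/dt = 2π · 17 = 34π cm/s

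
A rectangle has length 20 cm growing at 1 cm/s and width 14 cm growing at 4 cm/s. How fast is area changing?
94 cm²/s

A = lw
dA/dt = w·dl/dt + l·dw/dt = 14·1 + 20·4 = 94 cm²/s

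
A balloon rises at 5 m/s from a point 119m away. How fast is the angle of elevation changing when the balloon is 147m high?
0.016634 rad/s

tan(θ) = y/119
sec²(θ) · dθ/dt = (1/119) · dy/dt
dθ/dt = cos²(θ)/119 · 5 = 119/(119² + 147²) · 5
dθ/dt = 0.016634 rad/s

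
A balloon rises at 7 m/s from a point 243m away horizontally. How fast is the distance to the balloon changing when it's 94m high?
658√67885/67885 ≈ 2.525 m/s

z² = 243² + y²
z = √(243² + 94²) = √67885
dz/dt = y/z · dy/dt = 94/√67885 · 7 = 658√67885/67885 ≈ 2.525 m/s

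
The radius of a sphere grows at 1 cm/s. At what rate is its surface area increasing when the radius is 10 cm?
80π cm²/s

S = 4πr²
dS/dt = dS/dr · dr/dt = 8πr · 1
At r = 10: dS/dt = 80π cm²/s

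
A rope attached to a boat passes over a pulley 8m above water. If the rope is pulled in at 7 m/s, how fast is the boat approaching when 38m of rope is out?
133√345/345 ≈ 7.16 m/s

rope² = x² + 8²
x = √(38² - 8²) = 2√345
dx/dt = (rope/x) · d(rope)/dt = (38/(2√345)) · (-7) = -133√345/345 m/s
The boat approaches at 133√345/345 ≈ 7.16 m/s.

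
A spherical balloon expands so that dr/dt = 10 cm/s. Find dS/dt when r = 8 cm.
640π cm²/s

S = 4πr²
dS/dt = dS/dr · dr/dt = 8πr · 10
At r = 8: dS/dt = 640π cm²/s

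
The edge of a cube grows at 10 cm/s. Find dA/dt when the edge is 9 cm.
1080 cm²/s

A = 6s²
dA/dt = 12s · ds/dt = 12·9·10 = 1080 cm²/s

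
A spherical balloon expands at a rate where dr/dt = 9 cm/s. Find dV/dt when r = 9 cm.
2916π cm³/s

V = (4/3)πr³
dV/dt = dV/dr · dr/dt = 4πr² · 9
At r = 9: dV/dt = 2916π cm³/s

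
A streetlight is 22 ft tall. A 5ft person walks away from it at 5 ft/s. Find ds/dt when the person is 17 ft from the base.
25/17 ft/s

By similar triangles: 22/(x+s) = 5/s
Solving: s = 5x/17
ds/dt = 5/17 · dx/dt = 5/17 · 5 = 25/17 ft/s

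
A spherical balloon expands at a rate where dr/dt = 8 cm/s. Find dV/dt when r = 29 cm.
26912π cm³/s

V = (4/3)πr³
dV/dt = dV/dr · dr/dt = 4πr² · 8
At r = 29: dV/dt = 26912π cm³/s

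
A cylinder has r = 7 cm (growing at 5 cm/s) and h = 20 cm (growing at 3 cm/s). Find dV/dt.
1547π cm³/s

V = πr²h
dV/dt = 2πrh·dr/dt + πr²·dh/dt
= 2π(7)(20)(5) + π(7)²(3)
= 1547π cm³/s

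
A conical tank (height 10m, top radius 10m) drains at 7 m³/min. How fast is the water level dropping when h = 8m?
7/(64π) ≈ 0.03482 m/min

r/h = 10/10, so r = h
V = (1/3)πr²h = (1/3)π(h)²h = (1/3)πh³
dV/dh = πh²
dh/dt = (dV/dt)/(dV/dh) = -7/(π·8²) = -7/(64π) m/min
The level is dropping at 7/(64π) ≈ 0.03482 m/min.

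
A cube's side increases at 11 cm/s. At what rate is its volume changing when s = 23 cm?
17457 cm³/s

V = s³
dV/dt = 3s² · ds/dt = 3·23²·11 = 17457 cm³/s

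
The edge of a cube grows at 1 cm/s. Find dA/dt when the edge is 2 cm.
24 cm²/s

A = 6s²
dA/dt = 12s · ds/dt = 12·2·1 = 24 cm²/s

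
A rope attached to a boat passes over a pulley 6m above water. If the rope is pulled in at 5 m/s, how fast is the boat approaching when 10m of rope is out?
25/4 = 6.25 m/s

rope² = x² + 6²
x = √(10² - 6²) = 8
dx/dt = (rope/x) · d(rope)/dt = (10/8) · (-5) = -25/4 m/s
The boat approaches at 25/4 = 6.25 m/s.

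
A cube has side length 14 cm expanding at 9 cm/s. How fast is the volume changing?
5292 cm³/s

V = s³
dV/dt = 3s² · ds/dt = 3·14²·9 = 5292 cm³/s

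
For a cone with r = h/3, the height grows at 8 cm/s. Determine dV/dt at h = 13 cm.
1352π/9 cm³/s

V = (1/3)π(h/3)²h = πh³/27
dV/dt = πh²/9 · 8
At h = 13: dV/dt = 1352π/9 cm³/s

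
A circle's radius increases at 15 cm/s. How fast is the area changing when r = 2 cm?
60π cm²/s

A = πr²
dA/dt = 2πr · dr/dt = 2π(2)(15) = 60π cm²/s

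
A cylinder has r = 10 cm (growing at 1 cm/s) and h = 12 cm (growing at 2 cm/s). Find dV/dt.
440π cm³/s

V = πr²h
dV/dt = 2πrh·dr/dt + πr²·dh/dt
= 2π(10)(12)(1) + π(10)²(2)
= 440π cm³/s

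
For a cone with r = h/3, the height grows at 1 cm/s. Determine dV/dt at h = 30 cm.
100π cm³/s

V = (1/3)π(h/3)²h = πh³/27
dV/dt = πh²/9 · 1
At h = 30: dV/dt = 100π cm³/s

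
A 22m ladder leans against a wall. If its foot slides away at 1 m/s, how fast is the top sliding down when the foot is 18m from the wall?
9√10/20 ≈ 1.423 m/s

x² + y² = 22²
2x·dx/dt + 2y·dy/dt = 0
dy/dt = -x/y · dx/dt = -18/(4√10) · 1 = -9√10/20 m/s
The top is descending at 9√10/20 ≈ 1.423 m/s.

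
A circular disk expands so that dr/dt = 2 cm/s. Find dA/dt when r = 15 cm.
60π cm²/s

A = πr²
dA/dt = 2πr · dr/dt = 2π(15)(2) = 60π cm²/s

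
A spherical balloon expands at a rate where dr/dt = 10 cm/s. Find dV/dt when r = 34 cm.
46240π cm³/s

V = (4/3)πr³
dV/dt = dV/dr · dr/dt = 4πr² · 10
At r = 34: dV/dt = 46240π cm³/s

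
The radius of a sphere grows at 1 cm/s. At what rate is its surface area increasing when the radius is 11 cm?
88π cm²/s

S = 4πr²
dS/dt = dS/dr · dr/dt = 8πr · 1
At r = 11: dS/dt = 88π cm²/s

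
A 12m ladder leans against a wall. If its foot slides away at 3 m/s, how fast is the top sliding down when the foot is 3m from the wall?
√15/5 ≈ 0.7746 m/s

x² + y² = 12²
2x·dx/dt + 2y·dy/dt = 0
dy/dt = -x/y · dx/dt = -3/(3√15) · 3 = -√15/5 m/s
The top is descending at √15/5 ≈ 0.7746 m/s.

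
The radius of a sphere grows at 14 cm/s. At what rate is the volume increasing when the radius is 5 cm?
1400π cm³/s

V = (4/3)πr³
dV/dt = dV/dr · dr/dt = 4πr² · 14
At r = 5: dV/dt = 1400π cm³/s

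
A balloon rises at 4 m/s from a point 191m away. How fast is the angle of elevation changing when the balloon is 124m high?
0.014733 rad/s

tan(θ) = y/191
sec²(θ) · dθ/dt = (1/191) · dy/dt
dθ/dt = cos²(θ)/191 · 4 = 191/(191² + 124²) · 4
dθ/dt = 0.014733 rad/s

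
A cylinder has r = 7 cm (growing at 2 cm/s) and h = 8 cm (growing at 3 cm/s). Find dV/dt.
371π cm³/s

V = πr²h
dV/dt = 2πrh·dr/dt + πr²·dh/dt
= 2π(7)(8)(2) + π(7)²(3)
= 371π cm³/s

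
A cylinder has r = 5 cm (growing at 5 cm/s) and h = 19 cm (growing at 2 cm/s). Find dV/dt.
1000π cm³/s

V = πr²h
dV/dt = 2πrh·dr/dt + πr²·dh/dt
= 2π(5)(19)(5) + π(5)²(2)
= 1000π cm³/s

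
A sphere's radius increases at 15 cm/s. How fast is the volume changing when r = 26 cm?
40560π cm³/s

V = (4/3)πr³
dV/dt = dV/dr · dr/dt = 4πr² · 15
At r = 26: dV/dt = 40560π cm³/s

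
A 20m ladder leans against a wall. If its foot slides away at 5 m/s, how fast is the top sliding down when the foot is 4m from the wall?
5√6/12 ≈ 1.021 m/s

x² + y² = 20²
2x·dx/dt + 2y·dy/dt = 0
dy/dt = -x/y · dx/dt = -4/(8√6) · 5 = -5√6/12 m/s
The top is descending at 5√6/12 ≈ 1.021 m/s.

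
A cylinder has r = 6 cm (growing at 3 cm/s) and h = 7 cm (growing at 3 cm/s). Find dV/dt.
360π cm³/s

V = πr²h
dV/dt = 2πrh·dr/dt + πr²·dh/dt
= 2π(6)(7)(3) + π(6)²(3)
= 360π cm³/s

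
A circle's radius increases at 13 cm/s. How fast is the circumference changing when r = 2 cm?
26π cm/s

C = 2πr
dC/dt = 2π · dr/dt = 2π · 13 = 26π cm/s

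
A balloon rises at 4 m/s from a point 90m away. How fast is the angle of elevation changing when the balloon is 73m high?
0.026808 rad/s

tan(θ) = y/90
sec²(θ) · dθ/dt = (1/90) · dy/dt
dθ/dt = cos²(θ)/90 · 4 = 90/(90² + 73²) · 4
dθ/dt = 0.026808 rad/s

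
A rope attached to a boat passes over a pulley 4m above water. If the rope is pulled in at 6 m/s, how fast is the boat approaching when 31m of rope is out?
62√105/105 ≈ 6.051 m/s

rope² = x² + 4²
x = √(31² - 4²) = 3√105
dx/dt = (rope/x) · d(rope)/dt = (31/(3√105)) · (-6) = -62√105/105 m/s
The boat approaches at 62√105/105 ≈ 6.051 m/s.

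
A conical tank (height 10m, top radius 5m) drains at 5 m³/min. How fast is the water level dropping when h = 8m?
5/(16π) ≈ 0.09947 m/min

r/h = 5/10, so r = (1/2)h
V = (1/3)πr²h = (1/3)π((1/2)h)²h = (1/12)πh³
dV/dh = (1/4)πh²
dh/dt = (dV/dt)/(dV/dh) = -5/((1/4)π·8²) = -5/(16π) m/min
The level is dropping at 5/(16π) ≈ 0.09947 m/min.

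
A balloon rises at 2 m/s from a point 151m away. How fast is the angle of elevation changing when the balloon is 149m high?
0.006711 rad/s

tan(θ) = y/151
sec²(θ) · dθ/dt = (1/151) · dy/dt
dθ/dt = cos²(θ)/151 · 2 = 151/(151² + 149²) · 2
dθ/dt = 0.006711 rad/s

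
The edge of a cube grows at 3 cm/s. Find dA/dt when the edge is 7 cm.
252 cm²/s

A = 6s²
dA/dt = 12s · ds/dt = 12·7·3 = 252 cm²/s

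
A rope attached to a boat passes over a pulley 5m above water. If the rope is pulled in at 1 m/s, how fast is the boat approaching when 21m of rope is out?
21√26/104 ≈ 1.03 m/s

rope² = x² + 5²
x = √(21² - 5²) = 4√26
dx/dt = (rope/x) · d(rope)/dt = (21/(4√26)) · (-1) = -21√26/104 m/s
The boat approaches at 21√26/104 ≈ 1.03 m/s.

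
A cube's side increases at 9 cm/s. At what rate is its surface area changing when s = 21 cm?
2268 cm²/s

A = 6s²
dA/dt = 12s · ds/dt = 12·21·9 = 2268 cm²/s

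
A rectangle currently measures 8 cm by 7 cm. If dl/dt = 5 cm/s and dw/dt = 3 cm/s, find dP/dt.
16 cm/s

P = 2(l + w)
dP/dt = 2(dl/dt + dw/dt) = 2(5 + 3) = 16 cm/s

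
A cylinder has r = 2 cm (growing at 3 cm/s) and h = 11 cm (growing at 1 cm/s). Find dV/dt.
136π cm³/s

V = πr²h
dV/dt = 2πrh·dr/dt + πr²·dh/dt
= 2π(2)(11)(3) + π(2)²(1)
= 136π cm³/s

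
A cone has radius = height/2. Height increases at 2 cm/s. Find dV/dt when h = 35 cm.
1225π/2 cm³/s

V = (1/3)π(h/2)²h = πh³/12
dV/dt = πh²/4 · 2
At h = 35: dV/dt = 1225π/2 cm³/s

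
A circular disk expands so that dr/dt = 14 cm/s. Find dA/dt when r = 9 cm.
252π cm²/s

A = πr²
dA/dt = 2πr · dr/dt = 2π(9)(14) = 252π cm²/s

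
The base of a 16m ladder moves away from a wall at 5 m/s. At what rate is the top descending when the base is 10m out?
25√39/39 ≈ 4.003 m/s

x² + y² = 16²
2x·dx/dt + 2y·dy/dt = 0
dy/dt = -x/y · dx/dt = -10/(2√39) · 5 = -25√39/39 m/s
The top is descending at 25√39/39 ≈ 4.003 m/s.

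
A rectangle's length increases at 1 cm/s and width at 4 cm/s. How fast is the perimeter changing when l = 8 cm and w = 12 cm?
10 cm/s

P = 2(l + w)
dP/dt = 2(dl/dt + dw/dt) = 2(1 + 4) = 10 cm/s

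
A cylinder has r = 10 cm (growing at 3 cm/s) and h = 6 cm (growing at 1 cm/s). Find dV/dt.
460π cm³/s

V = πr²h
dV/dt = 2πrh·dr/dt + πr²·dh/dt
= 2π(10)(6)(3) + π(10)²(1)
= 460π cm³/s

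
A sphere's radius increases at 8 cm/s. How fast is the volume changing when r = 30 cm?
28800π cm³/s

V = (4/3)πr³
dV/dt = dV/dr · dr/dt = 4πr² · 8
At r = 30: dV/dt = 28800π cm³/s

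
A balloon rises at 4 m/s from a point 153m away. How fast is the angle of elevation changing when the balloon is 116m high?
0.016601 rad/s

tan(θ) = y/153
sec²(θ) · dθ/dt = (1/153) · dy/dt
dθ/dt = cos²(θ)/153 · 4 = 153/(153² + 116²) · 4
dθ/dt = 0.016601 rad/s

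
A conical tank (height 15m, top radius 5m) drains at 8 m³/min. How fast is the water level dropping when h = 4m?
9/(2π) ≈ 1.432 m/min

r/h = 5/15, so r = (1/3)h
V = (1/3)πr²h = (1/3)π((1/3)h)²h = (1/27)πh³
dV/dh = (1/9)πh²
dh/dt = (dV/dt)/(dV/dh) = -8/((1/9)π·4²) = -9/(2π) m/min
The level is dropping at 9/(2π) ≈ 1.432 m/min.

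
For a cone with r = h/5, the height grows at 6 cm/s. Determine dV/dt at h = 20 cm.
96π cm³/s

V = (1/3)π(h/5)²h = πh³/75
dV/dt = πh²/25 · 6
At h = 20: dV/dt = 96π cm³/s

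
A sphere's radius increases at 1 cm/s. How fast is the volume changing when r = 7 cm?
196π cm³/s

V = (4/3)πr³
dV/dt = dV/dr · dr/dt = 4πr² · 1
At r = 7: dV/dt = 196π cm³/s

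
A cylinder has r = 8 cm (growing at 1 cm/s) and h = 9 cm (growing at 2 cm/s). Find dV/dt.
272π cm³/s

V = πr²h
dV/dt = 2πrh·dr/dt + πr²·dh/dt
= 2π(8)(9)(1) + π(8)²(2)
= 272π cm³/s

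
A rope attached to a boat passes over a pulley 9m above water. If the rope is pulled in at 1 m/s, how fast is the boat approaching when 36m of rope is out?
4√15/15 ≈ 1.033 m/s

rope² = x² + 9²
x = √(36² - 9²) = 9√15
dx/dt = (rope/x) · d(rope)/dt = (36/(9√15)) · (-1) = -4√15/15 m/s
The boat approaches at 4√15/15 ≈ 1.033 m/s.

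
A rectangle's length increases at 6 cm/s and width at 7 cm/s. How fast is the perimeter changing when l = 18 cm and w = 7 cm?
26 cm/s

P = 2(l + w)
dP/dt = 2(dl/dt + dw/dt) = 2(6 + 7) = 26 cm/s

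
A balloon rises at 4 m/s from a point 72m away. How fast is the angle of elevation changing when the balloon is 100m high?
0.018967 rad/s

tan(θ) = y/72
sec²(θ) · dθ/dt = (1/72) · dy/dt
dθ/dt = cos²(θ)/72 · 4 = 72/(72² + 100²) · 4
dθ/dt = 0.018967 rad/s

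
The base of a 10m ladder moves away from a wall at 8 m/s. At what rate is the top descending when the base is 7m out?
56√51/51 ≈ 7.842 m/s

x² + y² = 10²
2x·dx/dt + 2y·dy/dt = 0
dy/dt = -x/y · dx/dt = -7/√51 · 8 = -56√51/51 m/s
The top is descending at 56√51/51 ≈ 7.842 m/s.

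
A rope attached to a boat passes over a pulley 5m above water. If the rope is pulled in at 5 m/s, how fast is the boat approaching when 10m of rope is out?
10√3/3 ≈ 5.774 m/s

rope² = x² + 5²
x = √(10² - 5²) = 5√3
dx/dt = (rope/x) · d(rope)/dt = (10/(5√3)) · (-5) = -10√3/3 m/s
The boat approaches at 10√3/3 ≈ 5.774 m/s.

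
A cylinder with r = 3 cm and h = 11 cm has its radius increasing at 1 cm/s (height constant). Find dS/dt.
34π cm²/s

S = 2πrh + 2πr² (lateral + bases)
dS/dt = (2πh + 4πr)·dr/dt = (2π·11 + 4π·3)·1
= 34π cm²/s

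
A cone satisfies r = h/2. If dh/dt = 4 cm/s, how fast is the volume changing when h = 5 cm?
25π cm³/s

V = (1/3)π(h/2)²h = πh³/12
dV/dt = πh²/4 · 4
At h = 5: dV/dt = 25π cm³/s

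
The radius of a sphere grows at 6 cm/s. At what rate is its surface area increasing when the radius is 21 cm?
1008π cm²/s

S = 4πr²
dS/dt = dS/dr · dr/dt = 8πr · 6
At r = 21: dS/dt = 1008π cm²/s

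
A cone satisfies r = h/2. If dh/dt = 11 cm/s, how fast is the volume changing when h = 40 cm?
4400π cm³/s

V = (1/3)π(h/2)²h = πh³/12
dV/dt = πh²/4 · 11
At h = 40: dV/dt = 4400π cm³/s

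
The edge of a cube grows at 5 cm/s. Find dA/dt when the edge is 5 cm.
300 cm²/s

A = 6s²
dA/dt = 12s · ds/dt = 12·5·5 = 300 cm²/s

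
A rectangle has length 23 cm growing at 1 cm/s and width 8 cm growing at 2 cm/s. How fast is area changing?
54 cm²/s

A = lw
dA/dt = w·dl/dt + l·dw/dt = 8·1 + 23·2 = 54 cm²/s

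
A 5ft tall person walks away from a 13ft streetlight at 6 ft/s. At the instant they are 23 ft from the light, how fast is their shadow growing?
15/4 ft/s

By similar triangles: 13/(x+s) = 5/s
Solving: s = 5x/8
ds/dt = 5/8 · dx/dt = 5/8 · 6 = 15/4 ft/s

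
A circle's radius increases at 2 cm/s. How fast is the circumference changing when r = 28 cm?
4π cm/s

C = 2πr
dC/dt = 2π · dr/dt = 2π · 2 = 4π cm/s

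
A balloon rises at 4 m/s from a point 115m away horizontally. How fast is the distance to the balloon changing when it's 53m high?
106√16034/8017 ≈ 1.674 m/s

z² = 115² + y²
z = √(115² + 53²) = √16034
dz/dt = y/z · dy/dt = 53/√16034 · 4 = 106√16034/8017 ≈ 1.674 m/s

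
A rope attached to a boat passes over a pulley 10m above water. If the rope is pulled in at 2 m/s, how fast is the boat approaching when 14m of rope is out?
7√6/6 ≈ 2.858 m/s

rope² = x² + 10²
x = √(14² - 10²) = 4√6
dx/dt = (rope/x) · d(rope)/dt = (14/(4√6)) · (-2) = -7√6/6 m/s
The boat approaches at 7√6/6 ≈ 2.858 m/s.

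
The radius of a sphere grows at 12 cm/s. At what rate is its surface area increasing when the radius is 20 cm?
1920π cm²/s

S = 4πr²
dS/dt = dS/dr · dr/dt = 8πr · 12
At r = 20: dS/dt = 1920π cm²/s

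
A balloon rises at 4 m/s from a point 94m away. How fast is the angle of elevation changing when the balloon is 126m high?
0.015215 rad/s

tan(θ) = y/94
sec²(θ) · dθ/dt = (1/94) · dy/dt
dθ/dt = cos²(θ)/94 · 4 = 94/(94² + 126²) · 4
dθ/dt = 0.015215 rad/s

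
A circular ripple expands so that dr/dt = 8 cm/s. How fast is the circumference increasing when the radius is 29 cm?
16π cm/s

C = 2πr
dC/dt = 2π · dr/dt = 2π · 8 = 16π cm/s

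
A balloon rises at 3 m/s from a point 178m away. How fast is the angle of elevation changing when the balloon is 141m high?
0.010356 rad/s

tan(θ) = y/178
sec²(θ) · dθ/dt = (1/178) · dy/dt
dθ/dt = cos²(θ)/178 · 3 = 178/(178² + 141²) · 3
dθ/dt = 0.010356 rad/s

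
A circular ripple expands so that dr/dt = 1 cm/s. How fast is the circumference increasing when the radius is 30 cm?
2π cm/s

C = 2πr
dC/dt = 2π · dr/dt = 2π · 1 = 2π cm/s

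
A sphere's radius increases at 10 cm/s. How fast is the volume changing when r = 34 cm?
46240π cm³/s

V = (4/3)πr³
dV/dt = dV/dr · dr/dt = 4πr² · 10
At r = 34: dV/dt = 46240π cm³/s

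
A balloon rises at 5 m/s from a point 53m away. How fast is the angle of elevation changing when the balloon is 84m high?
0.026863 rad/s

tan(θ) = y/53
sec²(θ) · dθ/dt = (1/53) · dy/dt
dθ/dt = cos²(θ)/53 · 5 = 53/(53² + 84²) · 5
dθ/dt = 0.026863 rad/s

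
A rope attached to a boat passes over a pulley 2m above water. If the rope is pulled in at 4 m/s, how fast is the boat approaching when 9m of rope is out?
36√77/77 ≈ 4.103 m/s

rope² = x² + 2²
x = √(9² - 2²) = √77
dx/dt = (rope/x) · d(rope)/dt = (9/√77) · (-4) = -36√77/77 m/s
The boat approaches at 36√77/77 ≈ 4.103 m/s.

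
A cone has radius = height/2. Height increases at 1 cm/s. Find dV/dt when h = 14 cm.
49π cm³/s

V = (1/3)π(h/2)²h = πh³/12
dV/dt = πh²/4 · 1
At h = 14: dV/dt = 49π cm³/s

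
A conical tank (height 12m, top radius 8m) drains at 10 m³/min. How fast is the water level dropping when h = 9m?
5/(18π) ≈ 0.08842 m/min

r/h = 8/12, so r = (2/3)h
V = (1/3)πr²h = (1/3)π((2/3)h)²h = (4/27)πh³
dV/dh = (4/9)πh²
dh/dt = (dV/dt)/(dV/dh) = -10/((4/9)π·9²) = -5/(18π) m/min
The level is dropping at 5/(18π) ≈ 0.08842 m/min.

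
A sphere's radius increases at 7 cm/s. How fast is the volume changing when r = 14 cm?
5488π cm³/s

V = (4/3)πr³
dV/dt = dV/dr · dr/dt = 4πr² · 7
At r = 14: dV/dt = 5488π cm³/s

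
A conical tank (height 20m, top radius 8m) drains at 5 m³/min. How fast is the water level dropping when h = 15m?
5/(36π) ≈ 0.04421 m/min

r/h = 8/20, so r = (2/5)h
V = (1/3)πr²h = (1/3)π((2/5)h)²h = (4/75)πh³
dV/dh = (4/25)πh²
dh/dt = (dV/dt)/(dV/dh) = -5/((4/25)π·15²) = -5/(36π) m/min
The level is dropping at 5/(36π) ≈ 0.04421 m/min.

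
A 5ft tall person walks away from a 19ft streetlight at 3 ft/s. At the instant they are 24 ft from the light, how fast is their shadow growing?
15/14 ft/s

By similar triangles: 19/(x+s) = 5/s
Solving: s = 5x/14
ds/dt = 5/14 · dx/dt = 5/14 · 3 = 15/14 ft/s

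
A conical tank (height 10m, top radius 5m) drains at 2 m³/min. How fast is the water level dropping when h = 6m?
2/(9π) ≈ 0.07074 m/min

r/h = 5/10, so r = (1/2)h
V = (1/3)πr²h = (1/3)π((1/2)h)²h = (1/12)πh³
dV/dh = (1/4)πh²
dh/dt = (dV/dt)/(dV/dh) = -2/((1/4)π·6²) = -2/(9π) m/min
The level is dropping at 2/(9π) ≈ 0.07074 m/min.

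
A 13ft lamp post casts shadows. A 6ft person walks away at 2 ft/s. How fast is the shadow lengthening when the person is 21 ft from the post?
12/7 ft/s

By similar triangles: 13/(x+s) = 6/s
Solving: s = 6x/7
ds/dt = 6/7 · dx/dt = 6/7 · 2 = 12/7 ft/s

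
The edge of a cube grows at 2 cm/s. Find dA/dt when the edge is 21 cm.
504 cm²/s

A = 6s²
dA/dt = 12s · ds/dt = 12·21·2 = 504 cm²/s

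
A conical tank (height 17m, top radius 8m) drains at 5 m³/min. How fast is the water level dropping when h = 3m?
1445/(576π) ≈ 0.7985 m/min

r/h = 8/17, so r = (8/17)h
V = (1/3)πr²h = (1/3)π((8/17)h)²h = (64/867)πh³
dV/dh = (64/289)πh²
dh/dt = (dV/dt)/(dV/dh) = -5/((64/289)π·3²) = -1445/(576π) m/min
The level is dropping at 1445/(576π) ≈ 0.7985 m/min.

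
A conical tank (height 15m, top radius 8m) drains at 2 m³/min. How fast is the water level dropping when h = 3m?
25/(32π) ≈ 0.2487 m/min

r/h = 8/15, so r = (8/15)h
V = (1/3)πr²h = (1/3)π((8/15)h)²h = (64/675)πh³
dV/dh = (64/225)πh²
dh/dt = (dV/dt)/(dV/dh) = -2/((64/225)π·3²) = -25/(32π) m/min
The level is dropping at 25/(32π) ≈ 0.2487 m/min.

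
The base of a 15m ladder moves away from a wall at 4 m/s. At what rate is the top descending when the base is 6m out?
8√21/21 ≈ 1.746 m/s

x² + y² = 15²
2x·dx/dt + 2y·dy/dt = 0
dy/dt = -x/y · dx/dt = -6/(3√21) · 4 = -8√21/21 m/s
The top is descending at 8√21/21 ≈ 1.746 m/s.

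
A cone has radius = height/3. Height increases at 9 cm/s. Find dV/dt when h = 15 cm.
225π cm³/s

V = (1/3)π(h/3)²h = πh³/27
dV/dt = πh²/9 · 9
At h = 15: dV/dt = 225π cm³/s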